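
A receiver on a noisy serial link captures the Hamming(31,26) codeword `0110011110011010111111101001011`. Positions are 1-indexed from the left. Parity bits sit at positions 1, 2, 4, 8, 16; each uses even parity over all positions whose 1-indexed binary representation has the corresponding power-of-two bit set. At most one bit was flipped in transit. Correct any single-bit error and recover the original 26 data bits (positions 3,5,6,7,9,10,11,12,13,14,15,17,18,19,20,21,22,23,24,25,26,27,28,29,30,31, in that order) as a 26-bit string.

s1: b1⊕b3⊕b5⊕b7⊕b9⊕b11⊕b13⊕b15⊕b17⊕b19⊕b21⊕b23⊕b25⊕b27⊕b29⊕b31 = 0⊕1⊕0⊕1⊕1⊕0⊕1⊕1⊕1⊕1⊕1⊕1⊕1⊕0⊕0⊕1 = 1
s2: b2⊕b3⊕b6⊕b7⊕b10⊕b11⊕b14⊕b15⊕b18⊕b19⊕b22⊕b23⊕b26⊕b27⊕b30⊕b31 = 1⊕1⊕1⊕1⊕0⊕0⊕0⊕1⊕1⊕1⊕1⊕1⊕0⊕0⊕1⊕1 = 1
s4: b4⊕b5⊕b6⊕b7⊕b12⊕b13⊕b14⊕b15⊕b20⊕b21⊕b22⊕b23⊕b28⊕b29⊕b30⊕b31 = 0⊕0⊕1⊕1⊕1⊕1⊕0⊕1⊕1⊕1⊕1⊕1⊕1⊕0⊕1⊕1 = 0
s8: b8⊕b9⊕b10⊕b11⊕b12⊕b13⊕b14⊕b15⊕b24⊕b25⊕b26⊕b27⊕b28⊕b29⊕b30⊕b31 = 1⊕1⊕0⊕0⊕1⊕1⊕0⊕1⊕0⊕1⊕0⊕0⊕1⊕0⊕1⊕1 = 1
s16: b16⊕b17⊕b18⊕b19⊕b20⊕b21⊕b22⊕b23⊕b24⊕b25⊕b26⊕b27⊕b28⊕b29⊕b30⊕b31 = 0⊕1⊕1⊕1⊕1⊕1⊕1⊕1⊕0⊕1⊕0⊕0⊕1⊕0⊕1⊕1 = 1
Syndrome (s16...s1) = 11011 → position 27.
Flip bit 27: corrected codeword = 0110011110011010111111101011011
Data bits at positions 3,5,6,7,9,10,11,12,13,14,15,17,18,19,20,21,22,23,24,25,26,27,28,29,30,31: 10111001101111111101011011

10111001101111111101011011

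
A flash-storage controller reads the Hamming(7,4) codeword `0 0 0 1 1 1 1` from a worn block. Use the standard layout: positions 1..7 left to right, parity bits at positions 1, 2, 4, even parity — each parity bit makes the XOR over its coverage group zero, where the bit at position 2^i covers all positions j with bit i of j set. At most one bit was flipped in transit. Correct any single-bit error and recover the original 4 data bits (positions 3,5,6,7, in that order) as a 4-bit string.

0111

s1: b1⊕b3⊕b5⊕b7 = 0⊕0⊕1⊕1 = 0
s2: b2⊕b3⊕b6⊕b7 = 0⊕0⊕1⊕1 = 0
s4: b4⊕b5⊕b6⊕b7 = 1⊕1⊕1⊕1 = 0
Syndrome (s4...s1) = 000 → position 0 (no error).
No correction needed.
Data bits at positions 3,5,6,7: 0111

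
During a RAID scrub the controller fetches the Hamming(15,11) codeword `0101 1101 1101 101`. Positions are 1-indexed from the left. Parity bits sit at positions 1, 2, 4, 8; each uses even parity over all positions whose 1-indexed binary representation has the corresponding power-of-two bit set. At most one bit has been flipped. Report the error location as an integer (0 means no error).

0

s1: b1⊕b3⊕b5⊕b7⊕b9⊕b11⊕b13⊕b15 = 0⊕0⊕1⊕0⊕1⊕0⊕1⊕1 = 0
s2: b2⊕b3⊕b6⊕b7⊕b10⊕b11⊕b14⊕b15 = 1⊕0⊕1⊕0⊕1⊕0⊕0⊕1 = 0
s4: b4⊕b5⊕b6⊕b7⊕b12⊕b13⊕b14⊕b15 = 1⊕1⊕1⊕0⊕1⊕1⊕0⊕1 = 0
s8: b8⊕b9⊕b10⊕b11⊕b12⊕b13⊕b14⊕b15 = 1⊕1⊕1⊕0⊕1⊕1⊕0⊕1 = 0
Syndrome (s8...s1) = 0000 → position 0 (no error).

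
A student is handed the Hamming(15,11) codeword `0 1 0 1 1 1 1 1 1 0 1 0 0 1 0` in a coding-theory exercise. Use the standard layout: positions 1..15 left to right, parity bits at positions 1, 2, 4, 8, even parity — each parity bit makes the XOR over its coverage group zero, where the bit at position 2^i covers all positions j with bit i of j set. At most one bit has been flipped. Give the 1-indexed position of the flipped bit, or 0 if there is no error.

6

s1: b1⊕b3⊕b5⊕b7⊕b9⊕b11⊕b13⊕b15 = 0⊕0⊕1⊕1⊕1⊕1⊕0⊕0 = 0
s2: b2⊕b3⊕b6⊕b7⊕b10⊕b11⊕b14⊕b15 = 1⊕0⊕1⊕1⊕0⊕1⊕1⊕0 = 1
s4: b4⊕b5⊕b6⊕b7⊕b12⊕b13⊕b14⊕b15 = 1⊕1⊕1⊕1⊕0⊕0⊕1⊕0 = 1
s8: b8⊕b9⊕b10⊕b11⊕b12⊕b13⊕b14⊕b15 = 1⊕1⊕0⊕1⊕0⊕0⊕1⊕0 = 0
Syndrome (s8...s1) = 0110 → position 6.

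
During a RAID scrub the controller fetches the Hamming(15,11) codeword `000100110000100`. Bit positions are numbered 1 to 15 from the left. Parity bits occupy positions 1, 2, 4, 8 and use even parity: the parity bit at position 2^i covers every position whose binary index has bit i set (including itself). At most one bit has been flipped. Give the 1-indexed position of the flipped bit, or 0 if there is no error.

6

s1: b1⊕b3⊕b5⊕b7⊕b9⊕b11⊕b13⊕b15 = 0⊕0⊕0⊕1⊕0⊕0⊕1⊕0 = 0
s2: b2⊕b3⊕b6⊕b7⊕b10⊕b11⊕b14⊕b15 = 0⊕0⊕0⊕1⊕0⊕0⊕0⊕0 = 1
s4: b4⊕b5⊕b6⊕b7⊕b12⊕b13⊕b14⊕b15 = 1⊕0⊕0⊕1⊕0⊕1⊕0⊕0 = 1
s8: b8⊕b9⊕b10⊕b11⊕b12⊕b13⊕b14⊕b15 = 1⊕0⊕0⊕0⊕0⊕1⊕0⊕0 = 0
Syndrome (s8...s1) = 0110 → position 6.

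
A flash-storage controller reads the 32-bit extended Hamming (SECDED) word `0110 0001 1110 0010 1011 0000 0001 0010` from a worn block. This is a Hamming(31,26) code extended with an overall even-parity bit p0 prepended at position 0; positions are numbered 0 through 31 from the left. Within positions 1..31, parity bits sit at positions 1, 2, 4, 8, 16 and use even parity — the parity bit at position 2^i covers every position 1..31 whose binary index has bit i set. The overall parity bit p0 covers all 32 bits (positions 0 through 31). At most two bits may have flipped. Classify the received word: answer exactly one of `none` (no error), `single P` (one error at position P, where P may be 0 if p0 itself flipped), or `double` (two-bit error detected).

s1: b1⊕b3⊕b5⊕b7⊕b9⊕b11⊕b13⊕b15⊕b17⊕b19⊕b21⊕b23⊕b25⊕b27⊕b29⊕b31 = 1⊕0⊕0⊕1⊕1⊕0⊕0⊕0⊕0⊕1⊕0⊕0⊕0⊕1⊕0⊕0 = 1
s2: b2⊕b3⊕b6⊕b7⊕b10⊕b11⊕b14⊕b15⊕b18⊕b19⊕b22⊕b23⊕b26⊕b27⊕b30⊕b31 = 1⊕0⊕0⊕1⊕1⊕0⊕1⊕0⊕1⊕1⊕0⊕0⊕0⊕1⊕1⊕0 = 0
s4: b4⊕b5⊕b6⊕b7⊕b12⊕b13⊕b14⊕b15⊕b20⊕b21⊕b22⊕b23⊕b28⊕b29⊕b30⊕b31 = 0⊕0⊕0⊕1⊕0⊕0⊕1⊕0⊕0⊕0⊕0⊕0⊕0⊕0⊕1⊕0 = 1
s8: b8⊕b9⊕b10⊕b11⊕b12⊕b13⊕b14⊕b15⊕b24⊕b25⊕b26⊕b27⊕b28⊕b29⊕b30⊕b31 = 1⊕1⊕1⊕0⊕0⊕0⊕1⊕0⊕0⊕0⊕0⊕1⊕0⊕0⊕1⊕0 = 0
s16: b16⊕b17⊕b18⊕b19⊕b20⊕b21⊕b22⊕b23⊕b24⊕b25⊕b26⊕b27⊕b28⊕b29⊕b30⊕b31 = 1⊕0⊕1⊕1⊕0⊕0⊕0⊕0⊕0⊕0⊕0⊕1⊕0⊕0⊕1⊕0 = 1
Syndrome (s16...s1) = 10101 → position 21.
Overall parity (XOR of all 32 bits, including p0): 0⊕1⊕1⊕0⊕0⊕0⊕0⊕1⊕1⊕1⊕1⊕0⊕0⊕0⊕1⊕0⊕1⊕0⊕1⊕1⊕0⊕0⊕0⊕0⊕0⊕0⊕0⊕1⊕0⊕0⊕1⊕0 = 0
Overall=0, syndrome position=21 → double-bit error detected (uncorrectable).

double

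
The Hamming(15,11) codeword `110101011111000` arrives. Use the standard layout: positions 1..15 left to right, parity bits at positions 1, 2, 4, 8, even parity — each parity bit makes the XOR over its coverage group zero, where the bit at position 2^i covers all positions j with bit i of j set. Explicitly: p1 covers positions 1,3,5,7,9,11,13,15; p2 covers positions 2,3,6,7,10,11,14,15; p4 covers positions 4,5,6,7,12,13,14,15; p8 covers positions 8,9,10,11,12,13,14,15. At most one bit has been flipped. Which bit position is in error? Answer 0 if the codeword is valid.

13

s1: b1⊕b3⊕b5⊕b7⊕b9⊕b11⊕b13⊕b15 = 1⊕0⊕0⊕0⊕1⊕1⊕0⊕0 = 1
s2: b2⊕b3⊕b6⊕b7⊕b10⊕b11⊕b14⊕b15 = 1⊕0⊕1⊕0⊕1⊕1⊕0⊕0 = 0
s4: b4⊕b5⊕b6⊕b7⊕b12⊕b13⊕b14⊕b15 = 1⊕0⊕1⊕0⊕1⊕0⊕0⊕0 = 1
s8: b8⊕b9⊕b10⊕b11⊕b12⊕b13⊕b14⊕b15 = 1⊕1⊕1⊕1⊕1⊕0⊕0⊕0 = 1
Syndrome (s8...s1) = 1101 → position 13.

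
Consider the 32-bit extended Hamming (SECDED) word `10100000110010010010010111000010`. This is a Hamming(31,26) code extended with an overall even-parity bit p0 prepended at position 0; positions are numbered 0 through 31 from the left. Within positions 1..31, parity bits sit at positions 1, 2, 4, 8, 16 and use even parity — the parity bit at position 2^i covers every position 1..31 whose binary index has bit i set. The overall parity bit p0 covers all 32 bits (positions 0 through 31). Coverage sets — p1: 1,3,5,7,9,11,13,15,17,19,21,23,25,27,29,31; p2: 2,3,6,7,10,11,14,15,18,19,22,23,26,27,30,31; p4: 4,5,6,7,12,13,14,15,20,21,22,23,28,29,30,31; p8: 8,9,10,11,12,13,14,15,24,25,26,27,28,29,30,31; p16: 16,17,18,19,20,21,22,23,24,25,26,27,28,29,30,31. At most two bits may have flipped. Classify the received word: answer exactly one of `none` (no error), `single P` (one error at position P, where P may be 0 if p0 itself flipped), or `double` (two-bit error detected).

s1: b1⊕b3⊕b5⊕b7⊕b9⊕b11⊕b13⊕b15⊕b17⊕b19⊕b21⊕b23⊕b25⊕b27⊕b29⊕b31 = 0⊕0⊕0⊕0⊕1⊕0⊕0⊕1⊕0⊕0⊕1⊕1⊕1⊕0⊕0⊕0 = 1
s2: b2⊕b3⊕b6⊕b7⊕b10⊕b11⊕b14⊕b15⊕b18⊕b19⊕b22⊕b23⊕b26⊕b27⊕b30⊕b31 = 1⊕0⊕0⊕0⊕0⊕0⊕0⊕1⊕1⊕0⊕0⊕1⊕0⊕0⊕1⊕0 = 1
s4: b4⊕b5⊕b6⊕b7⊕b12⊕b13⊕b14⊕b15⊕b20⊕b21⊕b22⊕b23⊕b28⊕b29⊕b30⊕b31 = 0⊕0⊕0⊕0⊕1⊕0⊕0⊕1⊕0⊕1⊕0⊕1⊕0⊕0⊕1⊕0 = 1
s8: b8⊕b9⊕b10⊕b11⊕b12⊕b13⊕b14⊕b15⊕b24⊕b25⊕b26⊕b27⊕b28⊕b29⊕b30⊕b31 = 1⊕1⊕0⊕0⊕1⊕0⊕0⊕1⊕1⊕1⊕0⊕0⊕0⊕0⊕1⊕0 = 1
s16: b16⊕b17⊕b18⊕b19⊕b20⊕b21⊕b22⊕b23⊕b24⊕b25⊕b26⊕b27⊕b28⊕b29⊕b30⊕b31 = 0⊕0⊕1⊕0⊕0⊕1⊕0⊕1⊕1⊕1⊕0⊕0⊕0⊕0⊕1⊕0 = 0
Syndrome (s16...s1) = 01111 → position 15.
Overall parity (XOR of all 32 bits, including p0): 1⊕0⊕1⊕0⊕0⊕0⊕0⊕0⊕1⊕1⊕0⊕0⊕1⊕0⊕0⊕1⊕0⊕0⊕1⊕0⊕0⊕1⊕0⊕1⊕1⊕1⊕0⊕0⊕0⊕0⊕1⊕0 = 0
Overall=0, syndrome position=15 → double-bit error detected (uncorrectable).

double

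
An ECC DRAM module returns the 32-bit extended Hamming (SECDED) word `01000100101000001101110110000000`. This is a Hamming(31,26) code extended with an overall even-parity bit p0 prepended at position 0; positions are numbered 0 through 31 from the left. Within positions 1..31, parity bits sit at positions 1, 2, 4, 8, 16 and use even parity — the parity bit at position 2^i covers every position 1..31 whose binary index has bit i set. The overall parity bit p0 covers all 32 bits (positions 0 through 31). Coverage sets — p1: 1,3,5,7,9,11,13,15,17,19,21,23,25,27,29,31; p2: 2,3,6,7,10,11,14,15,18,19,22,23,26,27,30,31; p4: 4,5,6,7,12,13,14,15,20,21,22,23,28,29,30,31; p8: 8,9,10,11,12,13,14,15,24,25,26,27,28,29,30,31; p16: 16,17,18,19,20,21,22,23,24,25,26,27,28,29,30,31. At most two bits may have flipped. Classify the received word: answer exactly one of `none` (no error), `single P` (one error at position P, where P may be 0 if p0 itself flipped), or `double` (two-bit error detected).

single 26

s1: b1⊕b3⊕b5⊕b7⊕b9⊕b11⊕b13⊕b15⊕b17⊕b19⊕b21⊕b23⊕b25⊕b27⊕b29⊕b31 = 1⊕0⊕1⊕0⊕0⊕0⊕0⊕0⊕1⊕1⊕1⊕1⊕0⊕0⊕0⊕0 = 0
s2: b2⊕b3⊕b6⊕b7⊕b10⊕b11⊕b14⊕b15⊕b18⊕b19⊕b22⊕b23⊕b26⊕b27⊕b30⊕b31 = 0⊕0⊕0⊕0⊕1⊕0⊕0⊕0⊕0⊕1⊕0⊕1⊕0⊕0⊕0⊕0 = 1
s4: b4⊕b5⊕b6⊕b7⊕b12⊕b13⊕b14⊕b15⊕b20⊕b21⊕b22⊕b23⊕b28⊕b29⊕b30⊕b31 = 0⊕1⊕0⊕0⊕0⊕0⊕0⊕0⊕1⊕1⊕0⊕1⊕0⊕0⊕0⊕0 = 0
s8: b8⊕b9⊕b10⊕b11⊕b12⊕b13⊕b14⊕b15⊕b24⊕b25⊕b26⊕b27⊕b28⊕b29⊕b30⊕b31 = 1⊕0⊕1⊕0⊕0⊕0⊕0⊕0⊕1⊕0⊕0⊕0⊕0⊕0⊕0⊕0 = 1
s16: b16⊕b17⊕b18⊕b19⊕b20⊕b21⊕b22⊕b23⊕b24⊕b25⊕b26⊕b27⊕b28⊕b29⊕b30⊕b31 = 1⊕1⊕0⊕1⊕1⊕1⊕0⊕1⊕1⊕0⊕0⊕0⊕0⊕0⊕0⊕0 = 1
Syndrome (s16...s1) = 11010 → position 26.
Overall parity (XOR of all 32 bits, including p0): 0⊕1⊕0⊕0⊕0⊕1⊕0⊕0⊕1⊕0⊕1⊕0⊕0⊕0⊕0⊕0⊕1⊕1⊕0⊕1⊕1⊕1⊕0⊕1⊕1⊕0⊕0⊕0⊕0⊕0⊕0⊕0 = 1
Overall=1, syndrome position=26 → single-bit error at position 26.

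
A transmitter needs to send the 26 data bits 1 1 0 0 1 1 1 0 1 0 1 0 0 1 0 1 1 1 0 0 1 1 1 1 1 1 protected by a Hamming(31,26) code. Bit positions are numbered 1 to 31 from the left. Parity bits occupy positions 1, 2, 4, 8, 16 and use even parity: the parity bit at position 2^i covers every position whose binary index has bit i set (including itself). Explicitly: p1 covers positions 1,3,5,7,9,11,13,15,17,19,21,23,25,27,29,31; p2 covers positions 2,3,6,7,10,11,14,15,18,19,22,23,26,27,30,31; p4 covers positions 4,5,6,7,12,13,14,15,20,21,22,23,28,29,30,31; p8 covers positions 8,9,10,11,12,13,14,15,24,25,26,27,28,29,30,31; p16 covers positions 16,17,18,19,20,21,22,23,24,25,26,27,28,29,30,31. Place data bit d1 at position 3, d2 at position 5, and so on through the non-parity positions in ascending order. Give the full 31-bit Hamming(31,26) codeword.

0110100111101010001011100111111

Place data bits at non-power-of-two positions: b3=1, b5=1, b6=0, b7=0, b9=1, b10=1, b11=1, b12=0, b13=1, b14=0, b15=1, b17=0, b18=0, b19=1, b20=0, b21=1, b22=1, b23=1, b24=0, b25=0, b26=1, b27=1, b28=1, b29=1, b30=1, b31=1.
p1 = XOR of data positions {3,5,7,9,11,13,15,17,19,21,23,25,27,29,31} = 1⊕1⊕0⊕1⊕1⊕1⊕1⊕0⊕1⊕1⊕1⊕0⊕1⊕1⊕1 = 0
p2 = XOR of data positions {3,6,7,10,11,14,15,18,19,22,23,26,27,30,31} = 1⊕0⊕0⊕1⊕1⊕0⊕1⊕0⊕1⊕1⊕1⊕1⊕1⊕1⊕1 = 1
p4 = XOR of data positions {5,6,7,12,13,14,15,20,21,22,23,28,29,30,31} = 1⊕0⊕0⊕0⊕1⊕0⊕1⊕0⊕1⊕1⊕1⊕1⊕1⊕1⊕1 = 0
p8 = XOR of data positions {9,10,11,12,13,14,15,24,25,26,27,28,29,30,31} = 1⊕1⊕1⊕0⊕1⊕0⊕1⊕0⊕0⊕1⊕1⊕1⊕1⊕1⊕1 = 1
p16 = XOR of data positions {17,18,19,20,21,22,23,24,25,26,27,28,29,30,31} = 0⊕0⊕1⊕0⊕1⊕1⊕1⊕0⊕0⊕1⊕1⊕1⊕1⊕1⊕1 = 0
Codeword b1..b31 = 0110100111101010001011100111111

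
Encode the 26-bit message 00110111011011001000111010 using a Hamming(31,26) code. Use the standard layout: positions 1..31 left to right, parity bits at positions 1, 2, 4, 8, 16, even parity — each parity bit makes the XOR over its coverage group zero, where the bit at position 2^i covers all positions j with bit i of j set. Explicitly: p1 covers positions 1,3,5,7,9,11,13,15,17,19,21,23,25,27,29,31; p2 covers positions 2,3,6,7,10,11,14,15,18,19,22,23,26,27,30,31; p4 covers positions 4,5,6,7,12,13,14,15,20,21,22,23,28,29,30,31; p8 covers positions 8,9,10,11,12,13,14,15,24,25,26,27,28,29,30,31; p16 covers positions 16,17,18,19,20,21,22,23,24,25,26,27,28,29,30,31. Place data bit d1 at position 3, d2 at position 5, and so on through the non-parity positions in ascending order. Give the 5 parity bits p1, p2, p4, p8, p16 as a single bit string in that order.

Place data bits at non-power-of-two positions: b3=0, b5=0, b6=1, b7=1, b9=0, b10=1, b11=1, b12=1, b13=0, b14=1, b15=1, b17=0, b18=1, b19=1, b20=0, b21=0, b22=1, b23=0, b24=0, b25=0, b26=1, b27=1, b28=1, b29=0, b30=1, b31=0.
p1 = XOR of data positions {3,5,7,9,11,13,15,17,19,21,23,25,27,29,31} = 0⊕0⊕1⊕0⊕1⊕0⊕1⊕0⊕1⊕0⊕0⊕0⊕1⊕0⊕0 = 1
p2 = XOR of data positions {3,6,7,10,11,14,15,18,19,22,23,26,27,30,31} = 0⊕1⊕1⊕1⊕1⊕1⊕1⊕1⊕1⊕1⊕0⊕1⊕1⊕1⊕0 = 0
p4 = XOR of data positions {5,6,7,12,13,14,15,20,21,22,23,28,29,30,31} = 0⊕1⊕1⊕1⊕0⊕1⊕1⊕0⊕0⊕1⊕0⊕1⊕0⊕1⊕0 = 0
p8 = XOR of data positions {9,10,11,12,13,14,15,24,25,26,27,28,29,30,31} = 0⊕1⊕1⊕1⊕0⊕1⊕1⊕0⊕0⊕1⊕1⊕1⊕0⊕1⊕0 = 1
p16 = XOR of data positions {17,18,19,20,21,22,23,24,25,26,27,28,29,30,31} = 0⊕1⊕1⊕0⊕0⊕1⊕0⊕0⊕0⊕1⊕1⊕1⊕0⊕1⊕0 = 1
Parity bits p1,p2,p4,p8,p16 = 10011

10011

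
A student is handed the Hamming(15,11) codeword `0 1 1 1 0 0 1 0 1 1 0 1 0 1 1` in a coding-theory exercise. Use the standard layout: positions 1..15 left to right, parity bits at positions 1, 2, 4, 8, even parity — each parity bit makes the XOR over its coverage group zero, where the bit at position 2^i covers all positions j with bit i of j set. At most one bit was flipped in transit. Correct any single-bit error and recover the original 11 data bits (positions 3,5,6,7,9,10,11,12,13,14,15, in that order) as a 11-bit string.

s1: b1⊕b3⊕b5⊕b7⊕b9⊕b11⊕b13⊕b15 = 0⊕1⊕0⊕1⊕1⊕0⊕0⊕1 = 0
s2: b2⊕b3⊕b6⊕b7⊕b10⊕b11⊕b14⊕b15 = 1⊕1⊕0⊕1⊕1⊕0⊕1⊕1 = 0
s4: b4⊕b5⊕b6⊕b7⊕b12⊕b13⊕b14⊕b15 = 1⊕0⊕0⊕1⊕1⊕0⊕1⊕1 = 1
s8: b8⊕b9⊕b10⊕b11⊕b12⊕b13⊕b14⊕b15 = 0⊕1⊕1⊕0⊕1⊕0⊕1⊕1 = 1
Syndrome (s8...s1) = 1100 → position 12.
Flip bit 12: corrected codeword = 011100101100011
Data bits at positions 3,5,6,7,9,10,11,12,13,14,15: 10011100011

10011100011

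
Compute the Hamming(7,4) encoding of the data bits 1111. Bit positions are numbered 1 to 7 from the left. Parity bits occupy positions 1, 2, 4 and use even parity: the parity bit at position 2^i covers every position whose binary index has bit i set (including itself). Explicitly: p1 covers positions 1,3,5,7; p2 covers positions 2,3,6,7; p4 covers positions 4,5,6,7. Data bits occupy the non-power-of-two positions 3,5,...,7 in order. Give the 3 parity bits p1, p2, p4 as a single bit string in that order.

111

Place data bits at non-power-of-two positions: b3=1, b5=1, b6=1, b7=1.
p1 = XOR of data positions {3,5,7} = 1⊕1⊕1 = 1
p2 = XOR of data positions {3,6,7} = 1⊕1⊕1 = 1
p4 = XOR of data positions {5,6,7} = 1⊕1⊕1 = 1
Parity bits p1,p2,p4 = 111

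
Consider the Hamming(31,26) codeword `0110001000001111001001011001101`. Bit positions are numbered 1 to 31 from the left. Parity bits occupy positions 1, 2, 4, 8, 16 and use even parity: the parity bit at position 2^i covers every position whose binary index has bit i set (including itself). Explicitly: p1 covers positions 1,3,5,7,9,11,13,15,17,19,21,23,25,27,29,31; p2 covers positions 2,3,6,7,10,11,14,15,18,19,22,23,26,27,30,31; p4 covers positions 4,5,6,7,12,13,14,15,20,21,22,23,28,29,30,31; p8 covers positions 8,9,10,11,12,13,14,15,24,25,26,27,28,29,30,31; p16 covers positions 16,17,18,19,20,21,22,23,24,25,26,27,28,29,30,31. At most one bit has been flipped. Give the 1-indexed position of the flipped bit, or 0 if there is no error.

s1: b1⊕b3⊕b5⊕b7⊕b9⊕b11⊕b13⊕b15⊕b17⊕b19⊕b21⊕b23⊕b25⊕b27⊕b29⊕b31 = 0⊕1⊕0⊕1⊕0⊕0⊕1⊕1⊕0⊕1⊕0⊕0⊕1⊕0⊕1⊕1 = 0
s2: b2⊕b3⊕b6⊕b7⊕b10⊕b11⊕b14⊕b15⊕b18⊕b19⊕b22⊕b23⊕b26⊕b27⊕b30⊕b31 = 1⊕1⊕0⊕1⊕0⊕0⊕1⊕1⊕0⊕1⊕1⊕0⊕0⊕0⊕0⊕1 = 0
s4: b4⊕b5⊕b6⊕b7⊕b12⊕b13⊕b14⊕b15⊕b20⊕b21⊕b22⊕b23⊕b28⊕b29⊕b30⊕b31 = 0⊕0⊕0⊕1⊕0⊕1⊕1⊕1⊕0⊕0⊕1⊕0⊕1⊕1⊕0⊕1 = 0
s8: b8⊕b9⊕b10⊕b11⊕b12⊕b13⊕b14⊕b15⊕b24⊕b25⊕b26⊕b27⊕b28⊕b29⊕b30⊕b31 = 0⊕0⊕0⊕0⊕0⊕1⊕1⊕1⊕1⊕1⊕0⊕0⊕1⊕1⊕0⊕1 = 0
s16: b16⊕b17⊕b18⊕b19⊕b20⊕b21⊕b22⊕b23⊕b24⊕b25⊕b26⊕b27⊕b28⊕b29⊕b30⊕b31 = 1⊕0⊕0⊕1⊕0⊕0⊕1⊕0⊕1⊕1⊕0⊕0⊕1⊕1⊕0⊕1 = 0
Syndrome (s16...s1) = 00000 → position 0 (no error).

0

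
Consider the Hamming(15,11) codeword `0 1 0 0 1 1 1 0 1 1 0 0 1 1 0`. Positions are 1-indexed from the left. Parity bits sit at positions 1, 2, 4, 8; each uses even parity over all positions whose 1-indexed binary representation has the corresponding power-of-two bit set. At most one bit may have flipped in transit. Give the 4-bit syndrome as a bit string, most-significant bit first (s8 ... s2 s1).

s1: b1⊕b3⊕b5⊕b7⊕b9⊕b11⊕b13⊕b15 = 0⊕0⊕1⊕1⊕1⊕0⊕1⊕0 = 0
s2: b2⊕b3⊕b6⊕b7⊕b10⊕b11⊕b14⊕b15 = 1⊕0⊕1⊕1⊕1⊕0⊕1⊕0 = 1
s4: b4⊕b5⊕b6⊕b7⊕b12⊕b13⊕b14⊕b15 = 0⊕1⊕1⊕1⊕0⊕1⊕1⊕0 = 1
s8: b8⊕b9⊕b10⊕b11⊕b12⊕b13⊕b14⊕b15 = 0⊕1⊕1⊕0⊕0⊕1⊕1⊕0 = 0
Syndrome (s8...s1) = 0110 → position 6.

0110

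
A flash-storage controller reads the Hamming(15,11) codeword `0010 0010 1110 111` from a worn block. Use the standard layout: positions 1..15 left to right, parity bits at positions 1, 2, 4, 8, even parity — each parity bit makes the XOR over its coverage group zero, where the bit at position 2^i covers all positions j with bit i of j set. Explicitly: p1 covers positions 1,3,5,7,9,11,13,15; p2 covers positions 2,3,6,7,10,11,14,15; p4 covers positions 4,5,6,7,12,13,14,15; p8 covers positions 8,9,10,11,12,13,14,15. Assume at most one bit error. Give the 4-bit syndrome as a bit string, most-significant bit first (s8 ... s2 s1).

0000

s1: b1⊕b3⊕b5⊕b7⊕b9⊕b11⊕b13⊕b15 = 0⊕1⊕0⊕1⊕1⊕1⊕1⊕1 = 0
s2: b2⊕b3⊕b6⊕b7⊕b10⊕b11⊕b14⊕b15 = 0⊕1⊕0⊕1⊕1⊕1⊕1⊕1 = 0
s4: b4⊕b5⊕b6⊕b7⊕b12⊕b13⊕b14⊕b15 = 0⊕0⊕0⊕1⊕0⊕1⊕1⊕1 = 0
s8: b8⊕b9⊕b10⊕b11⊕b12⊕b13⊕b14⊕b15 = 0⊕1⊕1⊕1⊕0⊕1⊕1⊕1 = 0
Syndrome (s8...s1) = 0000 → position 0 (no error).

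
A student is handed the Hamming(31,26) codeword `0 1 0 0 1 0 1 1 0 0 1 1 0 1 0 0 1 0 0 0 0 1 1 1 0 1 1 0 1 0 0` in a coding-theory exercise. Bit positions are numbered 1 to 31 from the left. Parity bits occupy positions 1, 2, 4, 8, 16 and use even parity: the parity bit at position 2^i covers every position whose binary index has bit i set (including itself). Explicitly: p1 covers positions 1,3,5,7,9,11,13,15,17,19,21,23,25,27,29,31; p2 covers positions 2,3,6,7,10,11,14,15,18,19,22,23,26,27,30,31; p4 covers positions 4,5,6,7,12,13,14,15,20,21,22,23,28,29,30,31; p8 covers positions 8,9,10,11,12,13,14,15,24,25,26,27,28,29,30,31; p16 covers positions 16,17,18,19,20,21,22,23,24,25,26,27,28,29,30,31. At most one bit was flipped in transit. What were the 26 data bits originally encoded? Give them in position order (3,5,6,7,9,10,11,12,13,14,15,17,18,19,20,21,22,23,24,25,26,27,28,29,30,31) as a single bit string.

s1: b1⊕b3⊕b5⊕b7⊕b9⊕b11⊕b13⊕b15⊕b17⊕b19⊕b21⊕b23⊕b25⊕b27⊕b29⊕b31 = 0⊕0⊕1⊕1⊕0⊕1⊕0⊕0⊕1⊕0⊕0⊕1⊕0⊕1⊕1⊕0 = 1
s2: b2⊕b3⊕b6⊕b7⊕b10⊕b11⊕b14⊕b15⊕b18⊕b19⊕b22⊕b23⊕b26⊕b27⊕b30⊕b31 = 1⊕0⊕0⊕1⊕0⊕1⊕1⊕0⊕0⊕0⊕1⊕1⊕1⊕1⊕0⊕0 = 0
s4: b4⊕b5⊕b6⊕b7⊕b12⊕b13⊕b14⊕b15⊕b20⊕b21⊕b22⊕b23⊕b28⊕b29⊕b30⊕b31 = 0⊕1⊕0⊕1⊕1⊕0⊕1⊕0⊕0⊕0⊕1⊕1⊕0⊕1⊕0⊕0 = 1
s8: b8⊕b9⊕b10⊕b11⊕b12⊕b13⊕b14⊕b15⊕b24⊕b25⊕b26⊕b27⊕b28⊕b29⊕b30⊕b31 = 1⊕0⊕0⊕1⊕1⊕0⊕1⊕0⊕1⊕0⊕1⊕1⊕0⊕1⊕0⊕0 = 0
s16: b16⊕b17⊕b18⊕b19⊕b20⊕b21⊕b22⊕b23⊕b24⊕b25⊕b26⊕b27⊕b28⊕b29⊕b30⊕b31 = 0⊕1⊕0⊕0⊕0⊕0⊕1⊕1⊕1⊕0⊕1⊕1⊕0⊕1⊕0⊕0 = 1
Syndrome (s16...s1) = 10101 → position 21.
Flip bit 21: corrected codeword = 0100101100110100100011110110100
Data bits at positions 3,5,6,7,9,10,11,12,13,14,15,17,18,19,20,21,22,23,24,25,26,27,28,29,30,31: 01010011010100011110110100

01010011010100011110110100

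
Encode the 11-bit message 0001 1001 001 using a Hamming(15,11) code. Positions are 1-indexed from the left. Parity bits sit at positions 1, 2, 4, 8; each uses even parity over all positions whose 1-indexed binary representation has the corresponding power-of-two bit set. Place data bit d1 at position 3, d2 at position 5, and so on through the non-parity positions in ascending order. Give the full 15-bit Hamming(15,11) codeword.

Place data bits at non-power-of-two positions: b3=0, b5=0, b6=0, b7=1, b9=1, b10=0, b11=0, b12=1, b13=0, b14=0, b15=1.
p1 = XOR of data positions {3,5,7,9,11,13,15} = 0⊕0⊕1⊕1⊕0⊕0⊕1 = 1
p2 = XOR of data positions {3,6,7,10,11,14,15} = 0⊕0⊕1⊕0⊕0⊕0⊕1 = 0
p4 = XOR of data positions {5,6,7,12,13,14,15} = 0⊕0⊕1⊕1⊕0⊕0⊕1 = 1
p8 = XOR of data positions {9,10,11,12,13,14,15} = 1⊕0⊕0⊕1⊕0⊕0⊕1 = 1
Codeword b1..b15 = 100100111001001

100100111001001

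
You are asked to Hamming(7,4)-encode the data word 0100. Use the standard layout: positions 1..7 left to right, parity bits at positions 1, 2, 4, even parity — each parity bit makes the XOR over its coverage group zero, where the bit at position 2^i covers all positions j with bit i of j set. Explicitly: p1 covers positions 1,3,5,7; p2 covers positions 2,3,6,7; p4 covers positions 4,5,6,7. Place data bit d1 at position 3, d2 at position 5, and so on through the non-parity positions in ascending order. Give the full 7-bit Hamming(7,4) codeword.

1001100

Place data bits at non-power-of-two positions: b3=0, b5=1, b6=0, b7=0.
p1 = XOR of data positions {3,5,7} = 0⊕1⊕0 = 1
p2 = XOR of data positions {3,6,7} = 0⊕0⊕0 = 0
p4 = XOR of data positions {5,6,7} = 1⊕0⊕0 = 1
Codeword b1..b7 = 1001100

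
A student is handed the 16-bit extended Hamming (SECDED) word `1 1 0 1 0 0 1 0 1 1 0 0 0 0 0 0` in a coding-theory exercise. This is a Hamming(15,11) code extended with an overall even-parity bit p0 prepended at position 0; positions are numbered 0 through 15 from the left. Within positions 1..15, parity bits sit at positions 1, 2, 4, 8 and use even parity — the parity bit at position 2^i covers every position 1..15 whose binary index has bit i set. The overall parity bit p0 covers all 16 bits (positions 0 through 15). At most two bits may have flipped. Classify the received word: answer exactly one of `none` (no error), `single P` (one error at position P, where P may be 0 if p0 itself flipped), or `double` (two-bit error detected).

s1: b1⊕b3⊕b5⊕b7⊕b9⊕b11⊕b13⊕b15 = 1⊕1⊕0⊕0⊕1⊕0⊕0⊕0 = 1
s2: b2⊕b3⊕b6⊕b7⊕b10⊕b11⊕b14⊕b15 = 0⊕1⊕1⊕0⊕0⊕0⊕0⊕0 = 0
s4: b4⊕b5⊕b6⊕b7⊕b12⊕b13⊕b14⊕b15 = 0⊕0⊕1⊕0⊕0⊕0⊕0⊕0 = 1
s8: b8⊕b9⊕b10⊕b11⊕b12⊕b13⊕b14⊕b15 = 1⊕1⊕0⊕0⊕0⊕0⊕0⊕0 = 0
Syndrome (s8...s1) = 0101 → position 5.
Overall parity (XOR of all 16 bits, including p0): 1⊕1⊕0⊕1⊕0⊕0⊕1⊕0⊕1⊕1⊕0⊕0⊕0⊕0⊕0⊕0 = 0
Overall=0, syndrome position=5 → double-bit error detected (uncorrectable).

double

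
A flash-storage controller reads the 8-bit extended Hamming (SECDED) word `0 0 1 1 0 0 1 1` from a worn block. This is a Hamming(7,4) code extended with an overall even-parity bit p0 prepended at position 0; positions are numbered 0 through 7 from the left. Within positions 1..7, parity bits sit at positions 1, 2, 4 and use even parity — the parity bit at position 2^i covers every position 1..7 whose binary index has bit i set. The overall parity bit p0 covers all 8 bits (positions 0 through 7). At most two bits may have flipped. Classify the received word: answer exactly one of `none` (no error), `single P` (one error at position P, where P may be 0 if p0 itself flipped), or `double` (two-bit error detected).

none

s1: b1⊕b3⊕b5⊕b7 = 0⊕1⊕0⊕1 = 0
s2: b2⊕b3⊕b6⊕b7 = 1⊕1⊕1⊕1 = 0
s4: b4⊕b5⊕b6⊕b7 = 0⊕0⊕1⊕1 = 0
Syndrome (s4...s1) = 000 → position 0 (no error).
Overall parity (XOR of all 8 bits, including p0): 0⊕0⊕1⊕1⊕0⊕0⊕1⊕1 = 0
Overall=0, syndrome position=0 → no error.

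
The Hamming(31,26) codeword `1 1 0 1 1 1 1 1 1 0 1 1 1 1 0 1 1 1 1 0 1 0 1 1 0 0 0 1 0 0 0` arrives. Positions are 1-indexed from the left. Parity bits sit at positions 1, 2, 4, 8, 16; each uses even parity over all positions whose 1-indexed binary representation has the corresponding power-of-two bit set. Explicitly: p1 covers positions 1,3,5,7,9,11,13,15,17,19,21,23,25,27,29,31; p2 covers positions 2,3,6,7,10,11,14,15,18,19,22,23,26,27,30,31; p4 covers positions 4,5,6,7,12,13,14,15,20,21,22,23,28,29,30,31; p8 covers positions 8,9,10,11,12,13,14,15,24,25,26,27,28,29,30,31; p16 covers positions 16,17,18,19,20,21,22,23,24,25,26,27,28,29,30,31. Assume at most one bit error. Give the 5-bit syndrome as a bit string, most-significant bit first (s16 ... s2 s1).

s1: b1⊕b3⊕b5⊕b7⊕b9⊕b11⊕b13⊕b15⊕b17⊕b19⊕b21⊕b23⊕b25⊕b27⊕b29⊕b31 = 1⊕0⊕1⊕1⊕1⊕1⊕1⊕0⊕1⊕1⊕1⊕1⊕0⊕0⊕0⊕0 = 0
s2: b2⊕b3⊕b6⊕b7⊕b10⊕b11⊕b14⊕b15⊕b18⊕b19⊕b22⊕b23⊕b26⊕b27⊕b30⊕b31 = 1⊕0⊕1⊕1⊕0⊕1⊕1⊕0⊕1⊕1⊕0⊕1⊕0⊕0⊕0⊕0 = 0
s4: b4⊕b5⊕b6⊕b7⊕b12⊕b13⊕b14⊕b15⊕b20⊕b21⊕b22⊕b23⊕b28⊕b29⊕b30⊕b31 = 1⊕1⊕1⊕1⊕1⊕1⊕1⊕0⊕0⊕1⊕0⊕1⊕1⊕0⊕0⊕0 = 0
s8: b8⊕b9⊕b10⊕b11⊕b12⊕b13⊕b14⊕b15⊕b24⊕b25⊕b26⊕b27⊕b28⊕b29⊕b30⊕b31 = 1⊕1⊕0⊕1⊕1⊕1⊕1⊕0⊕1⊕0⊕0⊕0⊕1⊕0⊕0⊕0 = 0
s16: b16⊕b17⊕b18⊕b19⊕b20⊕b21⊕b22⊕b23⊕b24⊕b25⊕b26⊕b27⊕b28⊕b29⊕b30⊕b31 = 1⊕1⊕1⊕1⊕0⊕1⊕0⊕1⊕1⊕0⊕0⊕0⊕1⊕0⊕0⊕0 = 0
Syndrome (s16...s1) = 00000 → position 0 (no error).

00000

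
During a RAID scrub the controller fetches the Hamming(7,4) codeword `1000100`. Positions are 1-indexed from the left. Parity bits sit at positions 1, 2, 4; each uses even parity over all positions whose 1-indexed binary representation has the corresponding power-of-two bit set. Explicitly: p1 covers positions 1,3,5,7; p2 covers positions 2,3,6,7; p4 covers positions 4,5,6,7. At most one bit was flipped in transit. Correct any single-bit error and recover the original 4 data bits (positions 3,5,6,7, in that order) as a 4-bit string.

s1: b1⊕b3⊕b5⊕b7 = 1⊕0⊕1⊕0 = 0
s2: b2⊕b3⊕b6⊕b7 = 0⊕0⊕0⊕0 = 0
s4: b4⊕b5⊕b6⊕b7 = 0⊕1⊕0⊕0 = 1
Syndrome (s4...s1) = 100 → position 4.
Flip bit 4: corrected codeword = 1001100
Data bits at positions 3,5,6,7: 0100

0100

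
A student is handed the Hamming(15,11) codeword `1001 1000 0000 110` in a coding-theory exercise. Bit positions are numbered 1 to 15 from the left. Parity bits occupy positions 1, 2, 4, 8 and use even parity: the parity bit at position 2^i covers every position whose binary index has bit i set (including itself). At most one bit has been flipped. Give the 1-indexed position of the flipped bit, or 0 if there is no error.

s1: b1⊕b3⊕b5⊕b7⊕b9⊕b11⊕b13⊕b15 = 1⊕0⊕1⊕0⊕0⊕0⊕1⊕0 = 1
s2: b2⊕b3⊕b6⊕b7⊕b10⊕b11⊕b14⊕b15 = 0⊕0⊕0⊕0⊕0⊕0⊕1⊕0 = 1
s4: b4⊕b5⊕b6⊕b7⊕b12⊕b13⊕b14⊕b15 = 1⊕1⊕0⊕0⊕0⊕1⊕1⊕0 = 0
s8: b8⊕b9⊕b10⊕b11⊕b12⊕b13⊕b14⊕b15 = 0⊕0⊕0⊕0⊕0⊕1⊕1⊕0 = 0
Syndrome (s8...s1) = 0011 → position 3.

3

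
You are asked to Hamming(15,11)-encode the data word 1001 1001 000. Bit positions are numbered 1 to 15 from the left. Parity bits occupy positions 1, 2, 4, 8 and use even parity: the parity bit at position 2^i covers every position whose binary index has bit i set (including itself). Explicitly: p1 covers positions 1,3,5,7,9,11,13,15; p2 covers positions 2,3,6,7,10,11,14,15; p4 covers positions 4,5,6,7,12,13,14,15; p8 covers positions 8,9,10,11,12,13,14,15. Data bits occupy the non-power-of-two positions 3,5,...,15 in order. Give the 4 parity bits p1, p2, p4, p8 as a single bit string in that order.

1000

Place data bits at non-power-of-two positions: b3=1, b5=0, b6=0, b7=1, b9=1, b10=0, b11=0, b12=1, b13=0, b14=0, b15=0.
p1 = XOR of data positions {3,5,7,9,11,13,15} = 1⊕0⊕1⊕1⊕0⊕0⊕0 = 1
p2 = XOR of data positions {3,6,7,10,11,14,15} = 1⊕0⊕1⊕0⊕0⊕0⊕0 = 0
p4 = XOR of data positions {5,6,7,12,13,14,15} = 0⊕0⊕1⊕1⊕0⊕0⊕0 = 0
p8 = XOR of data positions {9,10,11,12,13,14,15} = 1⊕0⊕0⊕1⊕0⊕0⊕0 = 0
Parity bits p1,p2,p4,p8 = 1000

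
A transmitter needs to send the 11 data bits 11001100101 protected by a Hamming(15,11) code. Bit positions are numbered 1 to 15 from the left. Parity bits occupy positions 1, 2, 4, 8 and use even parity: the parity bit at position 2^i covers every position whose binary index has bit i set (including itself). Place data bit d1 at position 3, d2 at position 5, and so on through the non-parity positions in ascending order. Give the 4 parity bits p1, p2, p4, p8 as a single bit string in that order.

1110

Place data bits at non-power-of-two positions: b3=1, b5=1, b6=0, b7=0, b9=1, b10=1, b11=0, b12=0, b13=1, b14=0, b15=1.
p1 = XOR of data positions {3,5,7,9,11,13,15} = 1⊕1⊕0⊕1⊕0⊕1⊕1 = 1
p2 = XOR of data positions {3,6,7,10,11,14,15} = 1⊕0⊕0⊕1⊕0⊕0⊕1 = 1
p4 = XOR of data positions {5,6,7,12,13,14,15} = 1⊕0⊕0⊕0⊕1⊕0⊕1 = 1
p8 = XOR of data positions {9,10,11,12,13,14,15} = 1⊕1⊕0⊕0⊕1⊕0⊕1 = 0
Parity bits p1,p2,p4,p8 = 1110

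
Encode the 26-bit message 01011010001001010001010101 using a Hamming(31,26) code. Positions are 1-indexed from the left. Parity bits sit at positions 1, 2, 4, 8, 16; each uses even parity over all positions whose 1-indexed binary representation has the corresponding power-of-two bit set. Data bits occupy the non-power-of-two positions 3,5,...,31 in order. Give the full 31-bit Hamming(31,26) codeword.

Place data bits at non-power-of-two positions: b3=0, b5=1, b6=0, b7=1, b9=1, b10=0, b11=1, b12=0, b13=0, b14=0, b15=1, b17=0, b18=0, b19=1, b20=0, b21=1, b22=0, b23=0, b24=0, b25=1, b26=0, b27=1, b28=0, b29=1, b30=0, b31=1.
p1 = XOR of data positions {3,5,7,9,11,13,15,17,19,21,23,25,27,29,31} = 0⊕1⊕1⊕1⊕1⊕0⊕1⊕0⊕1⊕1⊕0⊕1⊕1⊕1⊕1 = 1
p2 = XOR of data positions {3,6,7,10,11,14,15,18,19,22,23,26,27,30,31} = 0⊕0⊕1⊕0⊕1⊕0⊕1⊕0⊕1⊕0⊕0⊕0⊕1⊕0⊕1 = 0
p4 = XOR of data positions {5,6,7,12,13,14,15,20,21,22,23,28,29,30,31} = 1⊕0⊕1⊕0⊕0⊕0⊕1⊕0⊕1⊕0⊕0⊕0⊕1⊕0⊕1 = 0
p8 = XOR of data positions {9,10,11,12,13,14,15,24,25,26,27,28,29,30,31} = 1⊕0⊕1⊕0⊕0⊕0⊕1⊕0⊕1⊕0⊕1⊕0⊕1⊕0⊕1 = 1
p16 = XOR of data positions {17,18,19,20,21,22,23,24,25,26,27,28,29,30,31} = 0⊕0⊕1⊕0⊕1⊕0⊕0⊕0⊕1⊕0⊕1⊕0⊕1⊕0⊕1 = 0
Codeword b1..b31 = 1000101110100010001010001010101

1000101110100010001010001010101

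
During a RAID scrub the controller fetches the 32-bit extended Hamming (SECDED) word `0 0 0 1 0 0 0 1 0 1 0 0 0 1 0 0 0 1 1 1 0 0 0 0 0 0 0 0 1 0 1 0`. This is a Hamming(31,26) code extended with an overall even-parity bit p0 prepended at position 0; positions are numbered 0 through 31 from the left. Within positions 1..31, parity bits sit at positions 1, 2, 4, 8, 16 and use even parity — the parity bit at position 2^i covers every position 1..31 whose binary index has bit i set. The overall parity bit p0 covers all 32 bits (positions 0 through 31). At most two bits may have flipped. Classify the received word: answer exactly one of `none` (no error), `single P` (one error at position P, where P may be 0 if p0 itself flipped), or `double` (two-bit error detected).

single 18

s1: b1⊕b3⊕b5⊕b7⊕b9⊕b11⊕b13⊕b15⊕b17⊕b19⊕b21⊕b23⊕b25⊕b27⊕b29⊕b31 = 0⊕1⊕0⊕1⊕1⊕0⊕1⊕0⊕1⊕1⊕0⊕0⊕0⊕0⊕0⊕0 = 0
s2: b2⊕b3⊕b6⊕b7⊕b10⊕b11⊕b14⊕b15⊕b18⊕b19⊕b22⊕b23⊕b26⊕b27⊕b30⊕b31 = 0⊕1⊕0⊕1⊕0⊕0⊕0⊕0⊕1⊕1⊕0⊕0⊕0⊕0⊕1⊕0 = 1
s4: b4⊕b5⊕b6⊕b7⊕b12⊕b13⊕b14⊕b15⊕b20⊕b21⊕b22⊕b23⊕b28⊕b29⊕b30⊕b31 = 0⊕0⊕0⊕1⊕0⊕1⊕0⊕0⊕0⊕0⊕0⊕0⊕1⊕0⊕1⊕0 = 0
s8: b8⊕b9⊕b10⊕b11⊕b12⊕b13⊕b14⊕b15⊕b24⊕b25⊕b26⊕b27⊕b28⊕b29⊕b30⊕b31 = 0⊕1⊕0⊕0⊕0⊕1⊕0⊕0⊕0⊕0⊕0⊕0⊕1⊕0⊕1⊕0 = 0
s16: b16⊕b17⊕b18⊕b19⊕b20⊕b21⊕b22⊕b23⊕b24⊕b25⊕b26⊕b27⊕b28⊕b29⊕b30⊕b31 = 0⊕1⊕1⊕1⊕0⊕0⊕0⊕0⊕0⊕0⊕0⊕0⊕1⊕0⊕1⊕0 = 1
Syndrome (s16...s1) = 10010 → position 18.
Overall parity (XOR of all 32 bits, including p0): 0⊕0⊕0⊕1⊕0⊕0⊕0⊕1⊕0⊕1⊕0⊕0⊕0⊕1⊕0⊕0⊕0⊕1⊕1⊕1⊕0⊕0⊕0⊕0⊕0⊕0⊕0⊕0⊕1⊕0⊕1⊕0 = 1
Overall=1, syndrome position=18 → single-bit error at position 18.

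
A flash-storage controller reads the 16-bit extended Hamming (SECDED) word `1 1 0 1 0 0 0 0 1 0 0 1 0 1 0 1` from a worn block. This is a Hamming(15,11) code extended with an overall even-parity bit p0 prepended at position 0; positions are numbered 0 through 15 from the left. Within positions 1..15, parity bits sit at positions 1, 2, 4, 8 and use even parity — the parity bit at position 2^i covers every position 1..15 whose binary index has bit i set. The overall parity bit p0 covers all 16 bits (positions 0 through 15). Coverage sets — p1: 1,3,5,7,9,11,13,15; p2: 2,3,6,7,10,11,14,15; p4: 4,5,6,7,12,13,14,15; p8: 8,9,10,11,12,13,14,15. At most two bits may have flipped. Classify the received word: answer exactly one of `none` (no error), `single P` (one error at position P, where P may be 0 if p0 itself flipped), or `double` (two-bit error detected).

single 3

s1: b1⊕b3⊕b5⊕b7⊕b9⊕b11⊕b13⊕b15 = 1⊕1⊕0⊕0⊕0⊕1⊕1⊕1 = 1
s2: b2⊕b3⊕b6⊕b7⊕b10⊕b11⊕b14⊕b15 = 0⊕1⊕0⊕0⊕0⊕1⊕0⊕1 = 1
s4: b4⊕b5⊕b6⊕b7⊕b12⊕b13⊕b14⊕b15 = 0⊕0⊕0⊕0⊕0⊕1⊕0⊕1 = 0
s8: b8⊕b9⊕b10⊕b11⊕b12⊕b13⊕b14⊕b15 = 1⊕0⊕0⊕1⊕0⊕1⊕0⊕1 = 0
Syndrome (s8...s1) = 0011 → position 3.
Overall parity (XOR of all 16 bits, including p0): 1⊕1⊕0⊕1⊕0⊕0⊕0⊕0⊕1⊕0⊕0⊕1⊕0⊕1⊕0⊕1 = 1
Overall=1, syndrome position=3 → single-bit error at position 3.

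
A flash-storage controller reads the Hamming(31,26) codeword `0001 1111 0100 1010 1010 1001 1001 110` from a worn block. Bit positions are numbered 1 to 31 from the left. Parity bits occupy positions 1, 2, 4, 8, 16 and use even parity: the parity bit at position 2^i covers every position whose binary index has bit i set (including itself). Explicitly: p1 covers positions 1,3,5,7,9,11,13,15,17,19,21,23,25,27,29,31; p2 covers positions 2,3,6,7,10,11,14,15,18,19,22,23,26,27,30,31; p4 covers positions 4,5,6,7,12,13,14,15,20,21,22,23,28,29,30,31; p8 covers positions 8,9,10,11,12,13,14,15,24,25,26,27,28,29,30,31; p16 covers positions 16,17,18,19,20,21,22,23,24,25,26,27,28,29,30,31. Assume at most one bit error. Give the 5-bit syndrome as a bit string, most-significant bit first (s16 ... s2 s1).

01001

s1: b1⊕b3⊕b5⊕b7⊕b9⊕b11⊕b13⊕b15⊕b17⊕b19⊕b21⊕b23⊕b25⊕b27⊕b29⊕b31 = 0⊕0⊕1⊕1⊕0⊕0⊕1⊕1⊕1⊕1⊕1⊕0⊕1⊕0⊕1⊕0 = 1
s2: b2⊕b3⊕b6⊕b7⊕b10⊕b11⊕b14⊕b15⊕b18⊕b19⊕b22⊕b23⊕b26⊕b27⊕b30⊕b31 = 0⊕0⊕1⊕1⊕1⊕0⊕0⊕1⊕0⊕1⊕0⊕0⊕0⊕0⊕1⊕0 = 0
s4: b4⊕b5⊕b6⊕b7⊕b12⊕b13⊕b14⊕b15⊕b20⊕b21⊕b22⊕b23⊕b28⊕b29⊕b30⊕b31 = 1⊕1⊕1⊕1⊕0⊕1⊕0⊕1⊕0⊕1⊕0⊕0⊕1⊕1⊕1⊕0 = 0
s8: b8⊕b9⊕b10⊕b11⊕b12⊕b13⊕b14⊕b15⊕b24⊕b25⊕b26⊕b27⊕b28⊕b29⊕b30⊕b31 = 1⊕0⊕1⊕0⊕0⊕1⊕0⊕1⊕1⊕1⊕0⊕0⊕1⊕1⊕1⊕0 = 1
s16: b16⊕b17⊕b18⊕b19⊕b20⊕b21⊕b22⊕b23⊕b24⊕b25⊕b26⊕b27⊕b28⊕b29⊕b30⊕b31 = 0⊕1⊕0⊕1⊕0⊕1⊕0⊕0⊕1⊕1⊕0⊕0⊕1⊕1⊕1⊕0 = 0
Syndrome (s16...s1) = 01001 → position 9.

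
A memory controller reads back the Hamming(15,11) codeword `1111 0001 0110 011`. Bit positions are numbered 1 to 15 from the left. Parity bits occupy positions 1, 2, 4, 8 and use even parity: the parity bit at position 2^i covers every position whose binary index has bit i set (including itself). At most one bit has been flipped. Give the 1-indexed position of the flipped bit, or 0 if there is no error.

12

s1: b1⊕b3⊕b5⊕b7⊕b9⊕b11⊕b13⊕b15 = 1⊕1⊕0⊕0⊕0⊕1⊕0⊕1 = 0
s2: b2⊕b3⊕b6⊕b7⊕b10⊕b11⊕b14⊕b15 = 1⊕1⊕0⊕0⊕1⊕1⊕1⊕1 = 0
s4: b4⊕b5⊕b6⊕b7⊕b12⊕b13⊕b14⊕b15 = 1⊕0⊕0⊕0⊕0⊕0⊕1⊕1 = 1
s8: b8⊕b9⊕b10⊕b11⊕b12⊕b13⊕b14⊕b15 = 1⊕0⊕1⊕1⊕0⊕0⊕1⊕1 = 1
Syndrome (s8...s1) = 1100 → position 12.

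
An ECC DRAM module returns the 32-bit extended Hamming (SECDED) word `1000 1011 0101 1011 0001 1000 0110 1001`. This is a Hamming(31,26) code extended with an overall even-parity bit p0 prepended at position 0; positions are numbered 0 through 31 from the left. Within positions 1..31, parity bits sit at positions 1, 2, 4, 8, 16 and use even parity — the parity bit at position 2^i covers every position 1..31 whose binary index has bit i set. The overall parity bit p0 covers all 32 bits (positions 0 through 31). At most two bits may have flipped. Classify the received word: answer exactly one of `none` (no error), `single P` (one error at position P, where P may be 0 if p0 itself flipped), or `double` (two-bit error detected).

single 13

s1: b1⊕b3⊕b5⊕b7⊕b9⊕b11⊕b13⊕b15⊕b17⊕b19⊕b21⊕b23⊕b25⊕b27⊕b29⊕b31 = 0⊕0⊕0⊕1⊕1⊕1⊕0⊕1⊕0⊕1⊕0⊕0⊕1⊕0⊕0⊕1 = 1
s2: b2⊕b3⊕b6⊕b7⊕b10⊕b11⊕b14⊕b15⊕b18⊕b19⊕b22⊕b23⊕b26⊕b27⊕b30⊕b31 = 0⊕0⊕1⊕1⊕0⊕1⊕1⊕1⊕0⊕1⊕0⊕0⊕1⊕0⊕0⊕1 = 0
s4: b4⊕b5⊕b6⊕b7⊕b12⊕b13⊕b14⊕b15⊕b20⊕b21⊕b22⊕b23⊕b28⊕b29⊕b30⊕b31 = 1⊕0⊕1⊕1⊕1⊕0⊕1⊕1⊕1⊕0⊕0⊕0⊕1⊕0⊕0⊕1 = 1
s8: b8⊕b9⊕b10⊕b11⊕b12⊕b13⊕b14⊕b15⊕b24⊕b25⊕b26⊕b27⊕b28⊕b29⊕b30⊕b31 = 0⊕1⊕0⊕1⊕1⊕0⊕1⊕1⊕0⊕1⊕1⊕0⊕1⊕0⊕0⊕1 = 1
s16: b16⊕b17⊕b18⊕b19⊕b20⊕b21⊕b22⊕b23⊕b24⊕b25⊕b26⊕b27⊕b28⊕b29⊕b30⊕b31 = 0⊕0⊕0⊕1⊕1⊕0⊕0⊕0⊕0⊕1⊕1⊕0⊕1⊕0⊕0⊕1 = 0
Syndrome (s16...s1) = 01101 → position 13.
Overall parity (XOR of all 32 bits, including p0): 1⊕0⊕0⊕0⊕1⊕0⊕1⊕1⊕0⊕1⊕0⊕1⊕1⊕0⊕1⊕1⊕0⊕0⊕0⊕1⊕1⊕0⊕0⊕0⊕0⊕1⊕1⊕0⊕1⊕0⊕0⊕1 = 1
Overall=1, syndrome position=13 → single-bit error at position 13.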